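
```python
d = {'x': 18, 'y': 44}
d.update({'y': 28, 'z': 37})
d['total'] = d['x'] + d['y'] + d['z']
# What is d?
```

After line 1: d = {'x': 18, 'y': 44}
After line 2 (y overwritten, z added): d = {'x': 18, 'y': 28, 'z': 37}
After line 3 (total = 18 + 28 + 37 = 83): d = {'x': 18, 'y': 28, 'z': 37, 'total': 83}

{'x': 18, 'y': 28, 'z': 37, 'total': 83}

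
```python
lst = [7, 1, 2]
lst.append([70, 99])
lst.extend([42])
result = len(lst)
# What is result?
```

After line 1: lst = [7, 1, 2]
After line 2 (append adds [70, 99] as single element): lst = [7, 1, 2, [70, 99]]
After line 3 (extend unpacks [42], adds 42): lst = [7, 1, 2, [70, 99], 42]
After line 4: result = len(lst) = 5

5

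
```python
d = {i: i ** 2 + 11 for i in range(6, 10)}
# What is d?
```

{6: 47, 7: 60, 8: 75, 9: 92}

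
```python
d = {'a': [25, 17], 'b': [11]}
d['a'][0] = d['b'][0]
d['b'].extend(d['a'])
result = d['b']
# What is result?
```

After line 1: d = {'a': [25, 17], 'b': [11]}
After line 2 (a[0] = b[0] = 11): d = {'a': [11, 17], 'b': [11]}
After line 3 (b.extend(a) appends [11, 17]): d = {'a': [11, 17], 'b': [11, 11, 17]}
After line 4: result = d['b'] = [11, 11, 17]

[11, 11, 17]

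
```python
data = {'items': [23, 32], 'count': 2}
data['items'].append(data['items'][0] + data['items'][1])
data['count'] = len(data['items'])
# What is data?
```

After line 1: data = {'items': [23, 32], 'count': 2}
After line 2 (append 23 + 32 = 55): data = {'items': [23, 32, 55], 'count': 2}
After line 3 (count = len(items) = 3): data = {'items': [23, 32, 55], 'count': 3}

{'items': [23, 32, 55], 'count': 3}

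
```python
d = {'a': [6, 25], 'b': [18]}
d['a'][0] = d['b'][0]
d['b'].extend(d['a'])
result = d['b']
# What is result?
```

After line 1: d = {'a': [6, 25], 'b': [18]}
After line 2 (a[0] = b[0] = 18): d = {'a': [18, 25], 'b': [18]}
After line 3 (b.extend(a) appends [18, 25]): d = {'a': [18, 25], 'b': [18, 18, 25]}
After line 4: result = d['b'] = [18, 18, 25]

[18, 18, 25]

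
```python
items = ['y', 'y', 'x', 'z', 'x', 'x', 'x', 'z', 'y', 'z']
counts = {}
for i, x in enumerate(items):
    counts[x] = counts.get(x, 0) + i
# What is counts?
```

Initial: counts = {}, items = ['y', 'y', 'x', 'z', 'x', 'x', 'x', 'z', 'y', 'z']
i=0, x='y': counts = {'y': 0}
i=1, x='y': counts = {'y': 1}
i=2, x='x': counts = {'y': 1, 'x': 2}
i=3, x='z': counts = {'y': 1, 'x': 2, 'z': 3}
i=4, x='x': counts = {'y': 1, 'x': 6, 'z': 3}
i=5, x='x': counts = {'y': 1, 'x': 11, 'z': 3}
i=6, x='x': counts = {'y': 1, 'x': 17, 'z': 3}
i=7, x='z': counts = {'y': 1, 'x': 17, 'z': 10}
i=8, x='y': counts = {'y': 9, 'x': 17, 'z': 10}
i=9, x='z': counts = {'y': 9, 'x': 17, 'z': 19}

{'y': 9, 'x': 17, 'z': 19}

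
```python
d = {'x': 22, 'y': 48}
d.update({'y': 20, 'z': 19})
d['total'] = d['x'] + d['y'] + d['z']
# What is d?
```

After line 1: d = {'x': 22, 'y': 48}
After line 2 (y overwritten, z added): d = {'x': 22, 'y': 20, 'z': 19}
After line 3 (total = 22 + 20 + 19 = 61): d = {'x': 22, 'y': 20, 'z': 19, 'total': 61}

{'x': 22, 'y': 20, 'z': 19, 'total': 61}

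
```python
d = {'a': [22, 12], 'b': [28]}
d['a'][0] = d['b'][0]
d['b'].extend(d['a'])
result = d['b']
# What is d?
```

After line 1: d = {'a': [22, 12], 'b': [28]}
After line 2 (a[0] = b[0] = 28): d = {'a': [28, 12], 'b': [28]}
After line 3 (b.extend(a) appends [28, 12]): d = {'a': [28, 12], 'b': [28, 28, 12]}
After line 4: result = d['b'] = [28, 28, 12]

{'a': [28, 12], 'b': [28, 28, 12]}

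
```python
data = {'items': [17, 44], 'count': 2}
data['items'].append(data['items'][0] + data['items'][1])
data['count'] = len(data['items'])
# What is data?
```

After line 1: data = {'items': [17, 44], 'count': 2}
After line 2 (append 17 + 44 = 61): data = {'items': [17, 44, 61], 'count': 2}
After line 3 (count = len(items) = 3): data = {'items': [17, 44, 61], 'count': 3}

{'items': [17, 44, 61], 'count': 3}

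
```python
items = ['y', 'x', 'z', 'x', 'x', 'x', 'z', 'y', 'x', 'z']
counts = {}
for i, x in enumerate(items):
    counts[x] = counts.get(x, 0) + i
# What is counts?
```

Initial: counts = {}, items = ['y', 'x', 'z', 'x', 'x', 'x', 'z', 'y', 'x', 'z']
i=0, x='y': counts = {'y': 0}
i=1, x='x': counts = {'y': 0, 'x': 1}
i=2, x='z': counts = {'y': 0, 'x': 1, 'z': 2}
i=3, x='x': counts = {'y': 0, 'x': 4, 'z': 2}
i=4, x='x': counts = {'y': 0, 'x': 8, 'z': 2}
i=5, x='x': counts = {'y': 0, 'x': 13, 'z': 2}
i=6, x='z': counts = {'y': 0, 'x': 13, 'z': 8}
i=7, x='y': counts = {'y': 7, 'x': 13, 'z': 8}
i=8, x='x': counts = {'y': 7, 'x': 21, 'z': 8}
i=9, x='z': counts = {'y': 7, 'x': 21, 'z': 17}

{'y': 7, 'x': 21, 'z': 17}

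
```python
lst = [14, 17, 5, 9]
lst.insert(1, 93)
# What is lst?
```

[14, 93, 17, 5, 9]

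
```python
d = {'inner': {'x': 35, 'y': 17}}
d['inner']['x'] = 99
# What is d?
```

After line 1: d = {'inner': {'x': 35, 'y': 17}}
After line 2 (inner x overwritten): d = {'inner': {'x': 99, 'y': 17}}

{'inner': {'x': 99, 'y': 17}}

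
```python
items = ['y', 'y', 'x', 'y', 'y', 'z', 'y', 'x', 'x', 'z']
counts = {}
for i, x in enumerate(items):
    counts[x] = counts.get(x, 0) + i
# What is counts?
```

Initial: counts = {}, items = ['y', 'y', 'x', 'y', 'y', 'z', 'y', 'x', 'x', 'z']
i=0, x='y': counts = {'y': 0}
i=1, x='y': counts = {'y': 1}
i=2, x='x': counts = {'y': 1, 'x': 2}
i=3, x='y': counts = {'y': 4, 'x': 2}
i=4, x='y': counts = {'y': 8, 'x': 2}
i=5, x='z': counts = {'y': 8, 'x': 2, 'z': 5}
i=6, x='y': counts = {'y': 14, 'x': 2, 'z': 5}
i=7, x='x': counts = {'y': 14, 'x': 9, 'z': 5}
i=8, x='x': counts = {'y': 14, 'x': 17, 'z': 5}
i=9, x='z': counts = {'y': 14, 'x': 17, 'z': 14}

{'y': 14, 'x': 17, 'z': 14}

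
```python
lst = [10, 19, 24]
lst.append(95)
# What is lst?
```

[10, 19, 24, 95]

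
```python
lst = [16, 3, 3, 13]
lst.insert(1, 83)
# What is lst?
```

[16, 83, 3, 3, 13]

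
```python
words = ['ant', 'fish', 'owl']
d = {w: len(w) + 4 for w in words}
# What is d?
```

{'ant': 7, 'fish': 8, 'owl': 7}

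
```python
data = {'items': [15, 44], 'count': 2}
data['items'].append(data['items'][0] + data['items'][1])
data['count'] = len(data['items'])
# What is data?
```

After line 1: data = {'items': [15, 44], 'count': 2}
After line 2 (append 15 + 44 = 59): data = {'items': [15, 44, 59], 'count': 2}
After line 3 (count = len(items) = 3): data = {'items': [15, 44, 59], 'count': 3}

{'items': [15, 44, 59], 'count': 3}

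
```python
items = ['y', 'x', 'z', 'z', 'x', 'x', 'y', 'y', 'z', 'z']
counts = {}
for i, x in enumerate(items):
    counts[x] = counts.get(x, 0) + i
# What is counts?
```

Initial: counts = {}, items = ['y', 'x', 'z', 'z', 'x', 'x', 'y', 'y', 'z', 'z']
i=0, x='y': counts = {'y': 0}
i=1, x='x': counts = {'y': 0, 'x': 1}
i=2, x='z': counts = {'y': 0, 'x': 1, 'z': 2}
i=3, x='z': counts = {'y': 0, 'x': 1, 'z': 5}
i=4, x='x': counts = {'y': 0, 'x': 5, 'z': 5}
i=5, x='x': counts = {'y': 0, 'x': 10, 'z': 5}
i=6, x='y': counts = {'y': 6, 'x': 10, 'z': 5}
i=7, x='y': counts = {'y': 13, 'x': 10, 'z': 5}
i=8, x='z': counts = {'y': 13, 'x': 10, 'z': 13}
i=9, x='z': counts = {'y': 13, 'x': 10, 'z': 22}

{'y': 13, 'x': 10, 'z': 22}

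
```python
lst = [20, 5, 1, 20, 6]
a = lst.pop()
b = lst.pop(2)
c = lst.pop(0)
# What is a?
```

After line 1: lst = [20, 5, 1, 20, 6]
After line 2 (pop() -> a = 6): lst = [20, 5, 1, 20]
After line 3 (pop(2) -> b = 1): lst = [20, 5, 20]
After line 4 (pop(0) -> c = 20): lst = [5, 20]

6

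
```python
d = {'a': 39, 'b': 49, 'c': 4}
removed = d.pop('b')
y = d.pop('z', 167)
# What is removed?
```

After line 1: d = {'a': 39, 'b': 49, 'c': 4}
After line 2 (pop 'b' returns 49): d = {'a': 39, 'c': 4}, removed = 49
After line 3 (pop 'z' missing, returns default 167): d = {'a': 39, 'c': 4}, y = 167

49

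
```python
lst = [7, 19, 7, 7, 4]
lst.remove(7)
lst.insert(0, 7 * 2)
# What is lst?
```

After line 1: lst = [7, 19, 7, 7, 4]
After line 2 (remove first 7): lst = [19, 7, 7, 4]
After line 3 (insert 14 at index 0): lst = [14, 19, 7, 7, 4]

[14, 19, 7, 7, 4]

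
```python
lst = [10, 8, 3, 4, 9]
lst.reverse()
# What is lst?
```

[9, 4, 3, 8, 10]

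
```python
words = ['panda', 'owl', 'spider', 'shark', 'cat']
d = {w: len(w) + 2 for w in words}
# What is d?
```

{'panda': 7, 'owl': 5, 'spider': 8, 'shark': 7, 'cat': 5}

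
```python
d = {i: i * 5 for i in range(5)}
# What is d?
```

{0: 0, 1: 5, 2: 10, 3: 15, 4: 20}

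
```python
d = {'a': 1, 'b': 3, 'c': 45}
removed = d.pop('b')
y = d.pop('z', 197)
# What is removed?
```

After line 1: d = {'a': 1, 'b': 3, 'c': 45}
After line 2 (pop 'b' returns 3): d = {'a': 1, 'c': 45}, removed = 3
After line 3 (pop 'z' missing, returns default 197): d = {'a': 1, 'c': 45}, y = 197

3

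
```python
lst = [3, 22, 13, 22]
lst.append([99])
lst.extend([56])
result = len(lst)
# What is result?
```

After line 1: lst = [3, 22, 13, 22]
After line 2 (append adds [99] as single element): lst = [3, 22, 13, 22, [99]]
After line 3 (extend unpacks [56], adds 56): lst = [3, 22, 13, 22, [99], 56]
After line 4: result = len(lst) = 6

6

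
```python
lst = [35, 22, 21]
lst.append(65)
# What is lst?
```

[35, 22, 21, 65]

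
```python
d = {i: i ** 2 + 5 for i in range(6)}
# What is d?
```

{0: 5, 1: 6, 2: 9, 3: 14, 4: 21, 5: 30}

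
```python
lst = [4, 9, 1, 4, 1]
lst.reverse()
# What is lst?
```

[1, 4, 1, 9, 4]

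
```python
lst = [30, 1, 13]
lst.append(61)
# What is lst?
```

[30, 1, 13, 61]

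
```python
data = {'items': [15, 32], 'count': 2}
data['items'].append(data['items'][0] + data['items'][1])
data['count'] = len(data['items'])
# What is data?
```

After line 1: data = {'items': [15, 32], 'count': 2}
After line 2 (append 15 + 32 = 47): data = {'items': [15, 32, 47], 'count': 2}
After line 3 (count = len(items) = 3): data = {'items': [15, 32, 47], 'count': 3}

{'items': [15, 32, 47], 'count': 3}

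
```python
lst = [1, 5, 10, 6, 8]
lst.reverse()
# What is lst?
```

[8, 6, 10, 5, 1]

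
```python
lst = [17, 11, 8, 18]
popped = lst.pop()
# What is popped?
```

18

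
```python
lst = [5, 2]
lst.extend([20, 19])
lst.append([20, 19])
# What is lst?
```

After line 1: lst = [5, 2]
After line 2 (extend unpacks [20, 19]): lst = [5, 2, 20, 19]
After line 3 (append adds [20, 19] as single element): lst = [5, 2, 20, 19, [20, 19]]

[5, 2, 20, 19, [20, 19]]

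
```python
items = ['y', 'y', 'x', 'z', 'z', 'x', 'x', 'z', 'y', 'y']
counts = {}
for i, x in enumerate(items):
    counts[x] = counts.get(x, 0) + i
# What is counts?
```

Initial: counts = {}, items = ['y', 'y', 'x', 'z', 'z', 'x', 'x', 'z', 'y', 'y']
i=0, x='y': counts = {'y': 0}
i=1, x='y': counts = {'y': 1}
i=2, x='x': counts = {'y': 1, 'x': 2}
i=3, x='z': counts = {'y': 1, 'x': 2, 'z': 3}
i=4, x='z': counts = {'y': 1, 'x': 2, 'z': 7}
i=5, x='x': counts = {'y': 1, 'x': 7, 'z': 7}
i=6, x='x': counts = {'y': 1, 'x': 13, 'z': 7}
i=7, x='z': counts = {'y': 1, 'x': 13, 'z': 14}
i=8, x='y': counts = {'y': 9, 'x': 13, 'z': 14}
i=9, x='y': counts = {'y': 18, 'x': 13, 'z': 14}

{'y': 18, 'x': 13, 'z': 14}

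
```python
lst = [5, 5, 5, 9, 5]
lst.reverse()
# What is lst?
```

[5, 9, 5, 5, 5]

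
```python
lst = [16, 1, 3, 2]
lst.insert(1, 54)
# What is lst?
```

[16, 54, 1, 3, 2]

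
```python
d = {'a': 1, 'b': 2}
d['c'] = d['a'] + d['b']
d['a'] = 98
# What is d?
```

After line 1: d = {'a': 1, 'b': 2}
After line 2 (d['c'] = 1 + 2): d = {'a': 1, 'b': 2, 'c': 3}
After line 3: d = {'a': 98, 'b': 2, 'c': 3}

{'a': 98, 'b': 2, 'c': 3}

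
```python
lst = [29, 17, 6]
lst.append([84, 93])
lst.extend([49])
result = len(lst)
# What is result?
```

After line 1: lst = [29, 17, 6]
After line 2 (append adds [84, 93] as single element): lst = [29, 17, 6, [84, 93]]
After line 3 (extend unpacks [49], adds 49): lst = [29, 17, 6, [84, 93], 49]
After line 4: result = len(lst) = 5

5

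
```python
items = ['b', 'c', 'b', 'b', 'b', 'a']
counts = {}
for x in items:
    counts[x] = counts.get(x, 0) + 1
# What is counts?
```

Initial: counts = {}, items = ['b', 'c', 'b', 'b', 'b', 'a']
See 'b': counts = {'b': 1}
See 'c': counts = {'b': 1, 'c': 1}
See 'b': counts = {'b': 2, 'c': 1}
See 'b': counts = {'b': 3, 'c': 1}
See 'b': counts = {'b': 4, 'c': 1}
See 'a': counts = {'b': 4, 'c': 1, 'a': 1}

{'b': 4, 'c': 1, 'a': 1}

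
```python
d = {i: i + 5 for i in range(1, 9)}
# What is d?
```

{1: 6, 2: 7, 3: 8, 4: 9, 5: 10, 6: 11, 7: 12, 8: 13}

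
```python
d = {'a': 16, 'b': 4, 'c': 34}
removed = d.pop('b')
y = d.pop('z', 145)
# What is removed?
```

After line 1: d = {'a': 16, 'b': 4, 'c': 34}
After line 2 (pop 'b' returns 4): d = {'a': 16, 'c': 34}, removed = 4
After line 3 (pop 'z' missing, returns default 145): d = {'a': 16, 'c': 34}, y = 145

4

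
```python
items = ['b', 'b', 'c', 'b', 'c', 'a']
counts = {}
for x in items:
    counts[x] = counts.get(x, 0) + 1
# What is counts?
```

Initial: counts = {}, items = ['b', 'b', 'c', 'b', 'c', 'a']
See 'b': counts = {'b': 1}
See 'b': counts = {'b': 2}
See 'c': counts = {'b': 2, 'c': 1}
See 'b': counts = {'b': 3, 'c': 1}
See 'c': counts = {'b': 3, 'c': 2}
See 'a': counts = {'b': 3, 'c': 2, 'a': 1}

{'b': 3, 'c': 2, 'a': 1}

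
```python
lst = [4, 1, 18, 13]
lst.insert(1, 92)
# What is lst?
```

[4, 92, 1, 18, 13]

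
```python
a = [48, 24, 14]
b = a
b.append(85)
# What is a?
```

After line 1: a = [48, 24, 14]
After line 2 (b = a is an alias, same object): a = [48, 24, 14], b = [48, 24, 14]
After line 3 (b.append mutates the shared list): a = [48, 24, 14, 85], b = [48, 24, 14, 85]

[48, 24, 14, 85]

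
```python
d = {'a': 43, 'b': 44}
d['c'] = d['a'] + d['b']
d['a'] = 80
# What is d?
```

After line 1: d = {'a': 43, 'b': 44}
After line 2 (d['c'] = 43 + 44): d = {'a': 43, 'b': 44, 'c': 87}
After line 3: d = {'a': 80, 'b': 44, 'c': 87}

{'a': 80, 'b': 44, 'c': 87}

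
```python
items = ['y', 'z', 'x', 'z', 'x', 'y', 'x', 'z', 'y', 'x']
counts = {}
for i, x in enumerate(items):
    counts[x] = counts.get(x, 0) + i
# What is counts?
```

Initial: counts = {}, items = ['y', 'z', 'x', 'z', 'x', 'y', 'x', 'z', 'y', 'x']
i=0, x='y': counts = {'y': 0}
i=1, x='z': counts = {'y': 0, 'z': 1}
i=2, x='x': counts = {'y': 0, 'z': 1, 'x': 2}
i=3, x='z': counts = {'y': 0, 'z': 4, 'x': 2}
i=4, x='x': counts = {'y': 0, 'z': 4, 'x': 6}
i=5, x='y': counts = {'y': 5, 'z': 4, 'x': 6}
i=6, x='x': counts = {'y': 5, 'z': 4, 'x': 12}
i=7, x='z': counts = {'y': 5, 'z': 11, 'x': 12}
i=8, x='y': counts = {'y': 13, 'z': 11, 'x': 12}
i=9, x='x': counts = {'y': 13, 'z': 11, 'x': 21}

{'y': 13, 'z': 11, 'x': 21}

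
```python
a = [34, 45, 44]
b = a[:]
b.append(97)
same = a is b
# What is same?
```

After line 1: a = [34, 45, 44]
After line 2 (b = a[:] is a shallow copy, new object): a = [34, 45, 44], b = [34, 45, 44]
After line 3 (append only mutates b): a = [34, 45, 44], b = [34, 45, 44, 97]
After line 4 (same = a is b; different objects -> False): same = False

False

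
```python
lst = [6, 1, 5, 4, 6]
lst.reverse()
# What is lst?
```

[6, 4, 5, 1, 6]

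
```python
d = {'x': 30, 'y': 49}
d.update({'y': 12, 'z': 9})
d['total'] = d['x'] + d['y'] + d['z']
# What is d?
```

After line 1: d = {'x': 30, 'y': 49}
After line 2 (y overwritten, z added): d = {'x': 30, 'y': 12, 'z': 9}
After line 3 (total = 30 + 12 + 9 = 51): d = {'x': 30, 'y': 12, 'z': 9, 'total': 51}

{'x': 30, 'y': 12, 'z': 9, 'total': 51}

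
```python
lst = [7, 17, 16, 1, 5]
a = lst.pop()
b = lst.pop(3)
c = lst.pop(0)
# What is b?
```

After line 1: lst = [7, 17, 16, 1, 5]
After line 2 (pop() -> a = 5): lst = [7, 17, 16, 1]
After line 3 (pop(3) -> b = 1): lst = [7, 17, 16]
After line 4 (pop(0) -> c = 7): lst = [17, 16]

1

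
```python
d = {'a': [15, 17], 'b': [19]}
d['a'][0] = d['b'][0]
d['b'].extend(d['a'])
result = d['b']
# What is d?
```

After line 1: d = {'a': [15, 17], 'b': [19]}
After line 2 (a[0] = b[0] = 19): d = {'a': [19, 17], 'b': [19]}
After line 3 (b.extend(a) appends [19, 17]): d = {'a': [19, 17], 'b': [19, 19, 17]}
After line 4: result = d['b'] = [19, 19, 17]

{'a': [19, 17], 'b': [19, 19, 17]}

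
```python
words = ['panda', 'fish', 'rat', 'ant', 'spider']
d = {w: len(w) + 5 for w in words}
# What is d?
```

{'panda': 10, 'fish': 9, 'rat': 8, 'ant': 8, 'spider': 11}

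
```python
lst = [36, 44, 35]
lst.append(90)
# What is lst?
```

[36, 44, 35, 90]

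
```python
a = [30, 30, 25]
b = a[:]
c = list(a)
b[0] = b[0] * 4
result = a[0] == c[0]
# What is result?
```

After line 1: a = [30, 30, 25]
After line 2 (b = a[:], copy): a = [30, 30, 25], b = [30, 30, 25]
After line 3 (c = list(a) is a copy, new object): c = [30, 30, 25]
After line 4 (b[0] = 30 * 4 = 120; only b mutates (copy)): a = [30, 30, 25], b = [120, 30, 25], c = [30, 30, 25]
After line 5 (a[0] = 30, c[0] = 30; result = True)

True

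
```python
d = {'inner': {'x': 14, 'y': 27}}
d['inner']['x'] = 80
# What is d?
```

After line 1: d = {'inner': {'x': 14, 'y': 27}}
After line 2 (inner x overwritten): d = {'inner': {'x': 80, 'y': 27}}

{'inner': {'x': 80, 'y': 27}}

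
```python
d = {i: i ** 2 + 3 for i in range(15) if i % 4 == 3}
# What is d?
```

{3: 12, 7: 52, 11: 124}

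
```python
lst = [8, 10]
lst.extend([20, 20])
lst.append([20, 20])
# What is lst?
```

After line 1: lst = [8, 10]
After line 2 (extend unpacks [20, 20]): lst = [8, 10, 20, 20]
After line 3 (append adds [20, 20] as single element): lst = [8, 10, 20, 20, [20, 20]]

[8, 10, 20, 20, [20, 20]]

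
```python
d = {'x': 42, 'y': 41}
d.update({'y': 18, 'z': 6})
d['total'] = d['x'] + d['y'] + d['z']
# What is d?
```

After line 1: d = {'x': 42, 'y': 41}
After line 2 (y overwritten, z added): d = {'x': 42, 'y': 18, 'z': 6}
After line 3 (total = 42 + 18 + 6 = 66): d = {'x': 42, 'y': 18, 'z': 6, 'total': 66}

{'x': 42, 'y': 18, 'z': 6, 'total': 66}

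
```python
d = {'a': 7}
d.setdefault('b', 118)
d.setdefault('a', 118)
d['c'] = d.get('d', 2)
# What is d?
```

After line 1: d = {'a': 7}
After line 2 (setdefault adds 'b'=118): d = {'a': 7, 'b': 118}
After line 3 (setdefault 'a' no-op, already exists): d = {'a': 7, 'b': 118}
After line 4 (get('d', 2) returns default since 'd' not in d): d = {'a': 7, 'b': 118, 'c': 2}

{'a': 7, 'b': 118, 'c': 2}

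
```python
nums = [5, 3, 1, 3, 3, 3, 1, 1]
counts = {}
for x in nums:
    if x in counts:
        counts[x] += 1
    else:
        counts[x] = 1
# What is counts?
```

Initial: counts = {}, nums = [5, 3, 1, 3, 3, 3, 1, 1]
See 5: counts = {5: 1}
See 3: counts = {5: 1, 3: 1}
See 1: counts = {5: 1, 3: 1, 1: 1}
See 3: counts = {5: 1, 3: 2, 1: 1}
See 3: counts = {5: 1, 3: 3, 1: 1}
See 3: counts = {5: 1, 3: 4, 1: 1}
See 1: counts = {5: 1, 3: 4, 1: 2}
See 1: counts = {5: 1, 3: 4, 1: 3}

{5: 1, 3: 4, 1: 3}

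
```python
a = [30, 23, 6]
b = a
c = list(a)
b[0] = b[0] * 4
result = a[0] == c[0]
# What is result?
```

After line 1: a = [30, 23, 6]
After line 2 (b = a, alias): a = [30, 23, 6], b = [30, 23, 6]
After line 3 (c = list(a) is a copy, new object): c = [30, 23, 6]
After line 4 (b[0] = 30 * 4 = 120; mutates shared a/b): a = b = [120, 23, 6], c = [30, 23, 6]
After line 5 (a[0] = 120, c[0] = 30; result = False)

False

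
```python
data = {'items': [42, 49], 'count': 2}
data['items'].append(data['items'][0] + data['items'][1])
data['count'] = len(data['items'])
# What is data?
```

After line 1: data = {'items': [42, 49], 'count': 2}
After line 2 (append 42 + 49 = 91): data = {'items': [42, 49, 91], 'count': 2}
After line 3 (count = len(items) = 3): data = {'items': [42, 49, 91], 'count': 3}

{'items': [42, 49, 91], 'count': 3}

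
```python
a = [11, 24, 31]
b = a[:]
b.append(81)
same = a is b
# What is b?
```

After line 1: a = [11, 24, 31]
After line 2 (b = a[:] is a shallow copy, new object): a = [11, 24, 31], b = [11, 24, 31]
After line 3 (append only mutates b): a = [11, 24, 31], b = [11, 24, 31, 81]
After line 4 (same = a is b; different objects -> False): same = False

[11, 24, 31, 81]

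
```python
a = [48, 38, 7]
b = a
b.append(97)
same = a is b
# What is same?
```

After line 1: a = [48, 38, 7]
After line 2 (b = a is an alias, same object): a = [48, 38, 7], b = [48, 38, 7]
After line 3 (b.append mutates the shared list): a = [48, 38, 7, 97], b = [48, 38, 7, 97]
After line 4 (same = a is b; same object -> True): same = True

True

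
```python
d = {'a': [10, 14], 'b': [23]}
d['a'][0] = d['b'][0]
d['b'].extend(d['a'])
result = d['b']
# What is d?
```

After line 1: d = {'a': [10, 14], 'b': [23]}
After line 2 (a[0] = b[0] = 23): d = {'a': [23, 14], 'b': [23]}
After line 3 (b.extend(a) appends [23, 14]): d = {'a': [23, 14], 'b': [23, 23, 14]}
After line 4: result = d['b'] = [23, 23, 14]

{'a': [23, 14], 'b': [23, 23, 14]}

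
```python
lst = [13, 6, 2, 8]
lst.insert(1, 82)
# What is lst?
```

[13, 82, 6, 2, 8]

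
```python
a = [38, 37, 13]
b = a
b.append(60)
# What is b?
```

After line 1: a = [38, 37, 13]
After line 2 (b = a is an alias, same object): a = [38, 37, 13], b = [38, 37, 13]
After line 3 (b.append mutates the shared list): a = [38, 37, 13, 60], b = [38, 37, 13, 60]

[38, 37, 13, 60]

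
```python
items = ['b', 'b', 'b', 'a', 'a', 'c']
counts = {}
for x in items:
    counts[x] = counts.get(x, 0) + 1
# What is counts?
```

Initial: counts = {}, items = ['b', 'b', 'b', 'a', 'a', 'c']
See 'b': counts = {'b': 1}
See 'b': counts = {'b': 2}
See 'b': counts = {'b': 3}
See 'a': counts = {'b': 3, 'a': 1}
See 'a': counts = {'b': 3, 'a': 2}
See 'c': counts = {'b': 3, 'a': 2, 'c': 1}

{'b': 3, 'a': 2, 'c': 1}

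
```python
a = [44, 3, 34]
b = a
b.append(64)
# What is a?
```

After line 1: a = [44, 3, 34]
After line 2 (b = a is an alias, same object): a = [44, 3, 34], b = [44, 3, 34]
After line 3 (b.append mutates the shared list): a = [44, 3, 34, 64], b = [44, 3, 34, 64]

[44, 3, 34, 64]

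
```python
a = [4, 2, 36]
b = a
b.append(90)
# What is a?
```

After line 1: a = [4, 2, 36]
After line 2 (b = a is an alias, same object): a = [4, 2, 36], b = [4, 2, 36]
After line 3 (b.append mutates the shared list): a = [4, 2, 36, 90], b = [4, 2, 36, 90]

[4, 2, 36, 90]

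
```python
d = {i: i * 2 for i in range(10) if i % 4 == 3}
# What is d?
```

{3: 6, 7: 14}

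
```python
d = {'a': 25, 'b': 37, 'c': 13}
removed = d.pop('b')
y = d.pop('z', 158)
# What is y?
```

After line 1: d = {'a': 25, 'b': 37, 'c': 13}
After line 2 (pop 'b' returns 37): d = {'a': 25, 'c': 13}, removed = 37
After line 3 (pop 'z' missing, returns default 158): d = {'a': 25, 'c': 13}, y = 158

158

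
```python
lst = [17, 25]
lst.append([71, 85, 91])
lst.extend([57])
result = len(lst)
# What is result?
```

After line 1: lst = [17, 25]
After line 2 (append adds [71, 85, 91] as single element): lst = [17, 25, [71, 85, 91]]
After line 3 (extend unpacks [57], adds 57): lst = [17, 25, [71, 85, 91], 57]
After line 4: result = len(lst) = 4

4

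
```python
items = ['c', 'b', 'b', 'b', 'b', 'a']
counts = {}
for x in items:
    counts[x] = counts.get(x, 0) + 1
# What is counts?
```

Initial: counts = {}, items = ['c', 'b', 'b', 'b', 'b', 'a']
See 'c': counts = {'c': 1}
See 'b': counts = {'c': 1, 'b': 1}
See 'b': counts = {'c': 1, 'b': 2}
See 'b': counts = {'c': 1, 'b': 3}
See 'b': counts = {'c': 1, 'b': 4}
See 'a': counts = {'c': 1, 'b': 4, 'a': 1}

{'c': 1, 'b': 4, 'a': 1}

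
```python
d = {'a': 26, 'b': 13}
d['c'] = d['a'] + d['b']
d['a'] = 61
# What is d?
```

After line 1: d = {'a': 26, 'b': 13}
After line 2 (d['c'] = 26 + 13): d = {'a': 26, 'b': 13, 'c': 39}
After line 3: d = {'a': 61, 'b': 13, 'c': 39}

{'a': 61, 'b': 13, 'c': 39}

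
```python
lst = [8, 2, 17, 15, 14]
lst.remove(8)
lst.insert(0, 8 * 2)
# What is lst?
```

After line 1: lst = [8, 2, 17, 15, 14]
After line 2 (remove first 8): lst = [2, 17, 15, 14]
After line 3 (insert 16 at index 0): lst = [16, 2, 17, 15, 14]

[16, 2, 17, 15, 14]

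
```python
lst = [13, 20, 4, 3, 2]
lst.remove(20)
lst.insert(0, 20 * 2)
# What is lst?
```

After line 1: lst = [13, 20, 4, 3, 2]
After line 2 (remove first 20): lst = [13, 4, 3, 2]
After line 3 (insert 40 at index 0): lst = [40, 13, 4, 3, 2]

[40, 13, 4, 3, 2]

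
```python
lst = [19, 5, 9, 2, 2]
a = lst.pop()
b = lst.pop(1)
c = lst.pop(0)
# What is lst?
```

After line 1: lst = [19, 5, 9, 2, 2]
After line 2 (pop() -> a = 2): lst = [19, 5, 9, 2]
After line 3 (pop(1) -> b = 5): lst = [19, 9, 2]
After line 4 (pop(0) -> c = 19): lst = [9, 2]

[9, 2]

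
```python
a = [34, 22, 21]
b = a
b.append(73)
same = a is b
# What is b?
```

After line 1: a = [34, 22, 21]
After line 2 (b = a is an alias, same object): a = [34, 22, 21], b = [34, 22, 21]
After line 3 (b.append mutates the shared list): a = [34, 22, 21, 73], b = [34, 22, 21, 73]
After line 4 (same = a is b; same object -> True): same = True

[34, 22, 21, 73]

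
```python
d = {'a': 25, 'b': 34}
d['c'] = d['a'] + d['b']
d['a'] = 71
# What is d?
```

After line 1: d = {'a': 25, 'b': 34}
After line 2 (d['c'] = 25 + 34): d = {'a': 25, 'b': 34, 'c': 59}
After line 3: d = {'a': 71, 'b': 34, 'c': 59}

{'a': 71, 'b': 34, 'c': 59}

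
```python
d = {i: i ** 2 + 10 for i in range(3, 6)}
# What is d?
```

{3: 19, 4: 26, 5: 35}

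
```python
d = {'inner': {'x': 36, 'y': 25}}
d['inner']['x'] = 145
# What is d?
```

After line 1: d = {'inner': {'x': 36, 'y': 25}}
After line 2 (inner x overwritten): d = {'inner': {'x': 145, 'y': 25}}

{'inner': {'x': 145, 'y': 25}}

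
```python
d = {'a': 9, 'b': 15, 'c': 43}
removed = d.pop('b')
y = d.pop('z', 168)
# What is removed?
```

After line 1: d = {'a': 9, 'b': 15, 'c': 43}
After line 2 (pop 'b' returns 15): d = {'a': 9, 'c': 43}, removed = 15
After line 3 (pop 'z' missing, returns default 168): d = {'a': 9, 'c': 43}, y = 168

15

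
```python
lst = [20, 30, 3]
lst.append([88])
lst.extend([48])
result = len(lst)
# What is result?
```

After line 1: lst = [20, 30, 3]
After line 2 (append adds [88] as single element): lst = [20, 30, 3, [88]]
After line 3 (extend unpacks [48], adds 48): lst = [20, 30, 3, [88], 48]
After line 4: result = len(lst) = 5

5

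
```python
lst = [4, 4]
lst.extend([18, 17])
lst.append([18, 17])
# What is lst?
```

After line 1: lst = [4, 4]
After line 2 (extend unpacks [18, 17]): lst = [4, 4, 18, 17]
After line 3 (append adds [18, 17] as single element): lst = [4, 4, 18, 17, [18, 17]]

[4, 4, 18, 17, [18, 17]]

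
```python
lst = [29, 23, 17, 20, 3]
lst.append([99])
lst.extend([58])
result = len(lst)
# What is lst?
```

After line 1: lst = [29, 23, 17, 20, 3]
After line 2 (append adds [99] as single element): lst = [29, 23, 17, 20, 3, [99]]
After line 3 (extend unpacks [58], adds 58): lst = [29, 23, 17, 20, 3, [99], 58]
After line 4: result = len(lst) = 7

[29, 23, 17, 20, 3, [99], 58]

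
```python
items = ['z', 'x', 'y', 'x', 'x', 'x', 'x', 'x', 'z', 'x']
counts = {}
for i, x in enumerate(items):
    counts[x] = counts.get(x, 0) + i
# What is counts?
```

Initial: counts = {}, items = ['z', 'x', 'y', 'x', 'x', 'x', 'x', 'x', 'z', 'x']
i=0, x='z': counts = {'z': 0}
i=1, x='x': counts = {'z': 0, 'x': 1}
i=2, x='y': counts = {'z': 0, 'x': 1, 'y': 2}
i=3, x='x': counts = {'z': 0, 'x': 4, 'y': 2}
i=4, x='x': counts = {'z': 0, 'x': 8, 'y': 2}
i=5, x='x': counts = {'z': 0, 'x': 13, 'y': 2}
i=6, x='x': counts = {'z': 0, 'x': 19, 'y': 2}
i=7, x='x': counts = {'z': 0, 'x': 26, 'y': 2}
i=8, x='z': counts = {'z': 8, 'x': 26, 'y': 2}
i=9, x='x': counts = {'z': 8, 'x': 35, 'y': 2}

{'z': 8, 'x': 35, 'y': 2}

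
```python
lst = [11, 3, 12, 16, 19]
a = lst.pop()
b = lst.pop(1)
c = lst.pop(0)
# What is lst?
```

After line 1: lst = [11, 3, 12, 16, 19]
After line 2 (pop() -> a = 19): lst = [11, 3, 12, 16]
After line 3 (pop(1) -> b = 3): lst = [11, 12, 16]
After line 4 (pop(0) -> c = 11): lst = [12, 16]

[12, 16]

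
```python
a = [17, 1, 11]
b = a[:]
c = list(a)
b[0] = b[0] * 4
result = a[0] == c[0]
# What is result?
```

After line 1: a = [17, 1, 11]
After line 2 (b = a[:], copy): a = [17, 1, 11], b = [17, 1, 11]
After line 3 (c = list(a) is a copy, new object): c = [17, 1, 11]
After line 4 (b[0] = 17 * 4 = 68; only b mutates (copy)): a = [17, 1, 11], b = [68, 1, 11], c = [17, 1, 11]
After line 5 (a[0] = 17, c[0] = 17; result = True)

True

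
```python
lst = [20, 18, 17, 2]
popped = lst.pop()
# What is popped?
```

2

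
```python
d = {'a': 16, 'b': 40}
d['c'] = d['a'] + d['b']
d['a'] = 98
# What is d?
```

After line 1: d = {'a': 16, 'b': 40}
After line 2 (d['c'] = 16 + 40): d = {'a': 16, 'b': 40, 'c': 56}
After line 3: d = {'a': 98, 'b': 40, 'c': 56}

{'a': 98, 'b': 40, 'c': 56}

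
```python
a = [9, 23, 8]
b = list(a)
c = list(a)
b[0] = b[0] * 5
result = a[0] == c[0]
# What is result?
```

After line 1: a = [9, 23, 8]
After line 2 (b = list(a), copy): a = [9, 23, 8], b = [9, 23, 8]
After line 3 (c = list(a) is a copy, new object): c = [9, 23, 8]
After line 4 (b[0] = 9 * 5 = 45; only b mutates (copy)): a = [9, 23, 8], b = [45, 23, 8], c = [9, 23, 8]
After line 5 (a[0] = 9, c[0] = 9; result = True)

True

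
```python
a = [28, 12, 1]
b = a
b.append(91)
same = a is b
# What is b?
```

After line 1: a = [28, 12, 1]
After line 2 (b = a is an alias, same object): a = [28, 12, 1], b = [28, 12, 1]
After line 3 (b.append mutates the shared list): a = [28, 12, 1, 91], b = [28, 12, 1, 91]
After line 4 (same = a is b; same object -> True): same = True

[28, 12, 1, 91]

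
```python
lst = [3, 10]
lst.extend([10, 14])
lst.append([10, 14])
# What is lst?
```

After line 1: lst = [3, 10]
After line 2 (extend unpacks [10, 14]): lst = [3, 10, 10, 14]
After line 3 (append adds [10, 14] as single element): lst = [3, 10, 10, 14, [10, 14]]

[3, 10, 10, 14, [10, 14]]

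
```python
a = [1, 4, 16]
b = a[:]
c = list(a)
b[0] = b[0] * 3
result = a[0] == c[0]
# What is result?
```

After line 1: a = [1, 4, 16]
After line 2 (b = a[:], copy): a = [1, 4, 16], b = [1, 4, 16]
After line 3 (c = list(a) is a copy, new object): c = [1, 4, 16]
After line 4 (b[0] = 1 * 3 = 3; only b mutates (copy)): a = [1, 4, 16], b = [3, 4, 16], c = [1, 4, 16]
After line 5 (a[0] = 1, c[0] = 1; result = True)

True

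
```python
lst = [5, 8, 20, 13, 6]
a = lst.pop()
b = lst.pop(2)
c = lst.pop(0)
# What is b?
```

After line 1: lst = [5, 8, 20, 13, 6]
After line 2 (pop() -> a = 6): lst = [5, 8, 20, 13]
After line 3 (pop(2) -> b = 20): lst = [5, 8, 13]
After line 4 (pop(0) -> c = 5): lst = [8, 13]

20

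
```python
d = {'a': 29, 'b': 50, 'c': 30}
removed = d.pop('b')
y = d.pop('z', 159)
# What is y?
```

After line 1: d = {'a': 29, 'b': 50, 'c': 30}
After line 2 (pop 'b' returns 50): d = {'a': 29, 'c': 30}, removed = 50
After line 3 (pop 'z' missing, returns default 159): d = {'a': 29, 'c': 30}, y = 159

159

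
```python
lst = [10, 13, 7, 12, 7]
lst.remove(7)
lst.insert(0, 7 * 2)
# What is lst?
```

After line 1: lst = [10, 13, 7, 12, 7]
After line 2 (remove first 7): lst = [10, 13, 12, 7]
After line 3 (insert 14 at index 0): lst = [14, 10, 13, 12, 7]

[14, 10, 13, 12, 7]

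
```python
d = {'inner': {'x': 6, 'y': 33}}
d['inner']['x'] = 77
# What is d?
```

After line 1: d = {'inner': {'x': 6, 'y': 33}}
After line 2 (inner x overwritten): d = {'inner': {'x': 77, 'y': 33}}

{'inner': {'x': 77, 'y': 33}}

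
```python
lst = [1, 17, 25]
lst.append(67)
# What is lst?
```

[1, 17, 25, 67]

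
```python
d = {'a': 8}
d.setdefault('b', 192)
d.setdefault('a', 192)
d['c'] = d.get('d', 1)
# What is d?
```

After line 1: d = {'a': 8}
After line 2 (setdefault adds 'b'=192): d = {'a': 8, 'b': 192}
After line 3 (setdefault 'a' no-op, already exists): d = {'a': 8, 'b': 192}
After line 4 (get('d', 1) returns default since 'd' not in d): d = {'a': 8, 'b': 192, 'c': 1}

{'a': 8, 'b': 192, 'c': 1}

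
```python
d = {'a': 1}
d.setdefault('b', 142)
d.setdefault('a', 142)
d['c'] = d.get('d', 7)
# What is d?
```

After line 1: d = {'a': 1}
After line 2 (setdefault adds 'b'=142): d = {'a': 1, 'b': 142}
After line 3 (setdefault 'a' no-op, already exists): d = {'a': 1, 'b': 142}
After line 4 (get('d', 7) returns default since 'd' not in d): d = {'a': 1, 'b': 142, 'c': 7}

{'a': 1, 'b': 142, 'c': 7}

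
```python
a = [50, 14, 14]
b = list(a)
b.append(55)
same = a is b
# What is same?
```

After line 1: a = [50, 14, 14]
After line 2 (b = list(a) is a shallow copy, new object): a = [50, 14, 14], b = [50, 14, 14]
After line 3 (append only mutates b): a = [50, 14, 14], b = [50, 14, 14, 55]
After line 4 (same = a is b; different objects -> False): same = False

False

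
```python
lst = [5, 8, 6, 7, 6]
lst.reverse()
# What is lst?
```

[6, 7, 6, 8, 5]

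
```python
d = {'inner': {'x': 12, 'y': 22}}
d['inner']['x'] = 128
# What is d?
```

After line 1: d = {'inner': {'x': 12, 'y': 22}}
After line 2 (inner x overwritten): d = {'inner': {'x': 128, 'y': 22}}

{'inner': {'x': 128, 'y': 22}}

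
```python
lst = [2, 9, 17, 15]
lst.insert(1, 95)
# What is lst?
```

[2, 95, 9, 17, 15]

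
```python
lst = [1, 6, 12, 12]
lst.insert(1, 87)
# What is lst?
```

[1, 87, 6, 12, 12]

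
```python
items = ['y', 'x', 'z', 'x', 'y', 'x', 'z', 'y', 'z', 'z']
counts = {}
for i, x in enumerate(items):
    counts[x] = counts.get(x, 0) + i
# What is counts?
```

Initial: counts = {}, items = ['y', 'x', 'z', 'x', 'y', 'x', 'z', 'y', 'z', 'z']
i=0, x='y': counts = {'y': 0}
i=1, x='x': counts = {'y': 0, 'x': 1}
i=2, x='z': counts = {'y': 0, 'x': 1, 'z': 2}
i=3, x='x': counts = {'y': 0, 'x': 4, 'z': 2}
i=4, x='y': counts = {'y': 4, 'x': 4, 'z': 2}
i=5, x='x': counts = {'y': 4, 'x': 9, 'z': 2}
i=6, x='z': counts = {'y': 4, 'x': 9, 'z': 8}
i=7, x='y': counts = {'y': 11, 'x': 9, 'z': 8}
i=8, x='z': counts = {'y': 11, 'x': 9, 'z': 16}
i=9, x='z': counts = {'y': 11, 'x': 9, 'z': 25}

{'y': 11, 'x': 9, 'z': 25}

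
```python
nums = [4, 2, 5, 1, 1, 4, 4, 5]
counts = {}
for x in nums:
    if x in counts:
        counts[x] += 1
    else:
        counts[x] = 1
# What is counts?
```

Initial: counts = {}, nums = [4, 2, 5, 1, 1, 4, 4, 5]
See 4: counts = {4: 1}
See 2: counts = {4: 1, 2: 1}
See 5: counts = {4: 1, 2: 1, 5: 1}
See 1: counts = {4: 1, 2: 1, 5: 1, 1: 1}
See 1: counts = {4: 1, 2: 1, 5: 1, 1: 2}
See 4: counts = {4: 2, 2: 1, 5: 1, 1: 2}
See 4: counts = {4: 3, 2: 1, 5: 1, 1: 2}
See 5: counts = {4: 3, 2: 1, 5: 2, 1: 2}

{4: 3, 2: 1, 5: 2, 1: 2}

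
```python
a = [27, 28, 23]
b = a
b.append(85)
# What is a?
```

After line 1: a = [27, 28, 23]
After line 2 (b = a is an alias, same object): a = [27, 28, 23], b = [27, 28, 23]
After line 3 (b.append mutates the shared list): a = [27, 28, 23, 85], b = [27, 28, 23, 85]

[27, 28, 23, 85]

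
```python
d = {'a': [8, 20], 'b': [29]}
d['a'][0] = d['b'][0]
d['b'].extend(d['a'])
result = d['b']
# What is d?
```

After line 1: d = {'a': [8, 20], 'b': [29]}
After line 2 (a[0] = b[0] = 29): d = {'a': [29, 20], 'b': [29]}
After line 3 (b.extend(a) appends [29, 20]): d = {'a': [29, 20], 'b': [29, 29, 20]}
After line 4: result = d['b'] = [29, 29, 20]

{'a': [29, 20], 'b': [29, 29, 20]}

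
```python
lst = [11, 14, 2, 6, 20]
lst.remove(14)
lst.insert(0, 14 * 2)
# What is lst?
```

After line 1: lst = [11, 14, 2, 6, 20]
After line 2 (remove first 14): lst = [11, 2, 6, 20]
After line 3 (insert 28 at index 0): lst = [28, 11, 2, 6, 20]

[28, 11, 2, 6, 20]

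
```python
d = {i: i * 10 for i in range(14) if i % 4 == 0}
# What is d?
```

{0: 0, 4: 40, 8: 80, 12: 120}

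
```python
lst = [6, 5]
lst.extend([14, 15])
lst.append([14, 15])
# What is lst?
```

After line 1: lst = [6, 5]
After line 2 (extend unpacks [14, 15]): lst = [6, 5, 14, 15]
After line 3 (append adds [14, 15] as single element): lst = [6, 5, 14, 15, [14, 15]]

[6, 5, 14, 15, [14, 15]]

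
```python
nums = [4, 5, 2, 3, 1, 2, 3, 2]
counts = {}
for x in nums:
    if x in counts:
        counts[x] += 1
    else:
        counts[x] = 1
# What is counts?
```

Initial: counts = {}, nums = [4, 5, 2, 3, 1, 2, 3, 2]
See 4: counts = {4: 1}
See 5: counts = {4: 1, 5: 1}
See 2: counts = {4: 1, 5: 1, 2: 1}
See 3: counts = {4: 1, 5: 1, 2: 1, 3: 1}
See 1: counts = {4: 1, 5: 1, 2: 1, 3: 1, 1: 1}
See 2: counts = {4: 1, 5: 1, 2: 2, 3: 1, 1: 1}
See 3: counts = {4: 1, 5: 1, 2: 2, 3: 2, 1: 1}
See 2: counts = {4: 1, 5: 1, 2: 3, 3: 2, 1: 1}

{4: 1, 5: 1, 2: 3, 3: 2, 1: 1}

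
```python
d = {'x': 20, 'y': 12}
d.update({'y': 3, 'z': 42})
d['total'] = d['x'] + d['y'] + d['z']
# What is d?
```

After line 1: d = {'x': 20, 'y': 12}
After line 2 (y overwritten, z added): d = {'x': 20, 'y': 3, 'z': 42}
After line 3 (total = 20 + 3 + 42 = 65): d = {'x': 20, 'y': 3, 'z': 42, 'total': 65}

{'x': 20, 'y': 3, 'z': 42, 'total': 65}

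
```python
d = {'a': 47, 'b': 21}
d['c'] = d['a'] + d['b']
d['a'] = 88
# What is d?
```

After line 1: d = {'a': 47, 'b': 21}
After line 2 (d['c'] = 47 + 21): d = {'a': 47, 'b': 21, 'c': 68}
After line 3: d = {'a': 88, 'b': 21, 'c': 68}

{'a': 88, 'b': 21, 'c': 68}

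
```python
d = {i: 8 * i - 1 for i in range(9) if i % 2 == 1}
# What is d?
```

{1: 7, 3: 23, 5: 39, 7: 55}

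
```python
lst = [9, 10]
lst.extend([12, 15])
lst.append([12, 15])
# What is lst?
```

After line 1: lst = [9, 10]
After line 2 (extend unpacks [12, 15]): lst = [9, 10, 12, 15]
After line 3 (append adds [12, 15] as single element): lst = [9, 10, 12, 15, [12, 15]]

[9, 10, 12, 15, [12, 15]]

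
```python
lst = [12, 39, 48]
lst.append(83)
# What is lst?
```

[12, 39, 48, 83]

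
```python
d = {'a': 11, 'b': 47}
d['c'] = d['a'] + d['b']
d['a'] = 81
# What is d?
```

After line 1: d = {'a': 11, 'b': 47}
After line 2 (d['c'] = 11 + 47): d = {'a': 11, 'b': 47, 'c': 58}
After line 3: d = {'a': 81, 'b': 47, 'c': 58}

{'a': 81, 'b': 47, 'c': 58}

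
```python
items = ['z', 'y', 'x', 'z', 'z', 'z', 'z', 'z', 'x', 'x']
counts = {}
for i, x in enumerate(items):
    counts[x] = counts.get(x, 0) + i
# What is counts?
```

Initial: counts = {}, items = ['z', 'y', 'x', 'z', 'z', 'z', 'z', 'z', 'x', 'x']
i=0, x='z': counts = {'z': 0}
i=1, x='y': counts = {'z': 0, 'y': 1}
i=2, x='x': counts = {'z': 0, 'y': 1, 'x': 2}
i=3, x='z': counts = {'z': 3, 'y': 1, 'x': 2}
i=4, x='z': counts = {'z': 7, 'y': 1, 'x': 2}
i=5, x='z': counts = {'z': 12, 'y': 1, 'x': 2}
i=6, x='z': counts = {'z': 18, 'y': 1, 'x': 2}
i=7, x='z': counts = {'z': 25, 'y': 1, 'x': 2}
i=8, x='x': counts = {'z': 25, 'y': 1, 'x': 10}
i=9, x='x': counts = {'z': 25, 'y': 1, 'x': 19}

{'z': 25, 'y': 1, 'x': 19}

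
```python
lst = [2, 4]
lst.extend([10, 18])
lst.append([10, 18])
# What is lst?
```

After line 1: lst = [2, 4]
After line 2 (extend unpacks [10, 18]): lst = [2, 4, 10, 18]
After line 3 (append adds [10, 18] as single element): lst = [2, 4, 10, 18, [10, 18]]

[2, 4, 10, 18, [10, 18]]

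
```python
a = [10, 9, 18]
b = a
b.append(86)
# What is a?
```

After line 1: a = [10, 9, 18]
After line 2 (b = a is an alias, same object): a = [10, 9, 18], b = [10, 9, 18]
After line 3 (b.append mutates the shared list): a = [10, 9, 18, 86], b = [10, 9, 18, 86]

[10, 9, 18, 86]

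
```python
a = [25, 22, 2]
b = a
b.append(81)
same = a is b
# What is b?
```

After line 1: a = [25, 22, 2]
After line 2 (b = a is an alias, same object): a = [25, 22, 2], b = [25, 22, 2]
After line 3 (b.append mutates the shared list): a = [25, 22, 2, 81], b = [25, 22, 2, 81]
After line 4 (same = a is b; same object -> True): same = True

[25, 22, 2, 81]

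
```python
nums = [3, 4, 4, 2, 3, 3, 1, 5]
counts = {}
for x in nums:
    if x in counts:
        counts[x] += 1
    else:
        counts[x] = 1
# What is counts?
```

Initial: counts = {}, nums = [3, 4, 4, 2, 3, 3, 1, 5]
See 3: counts = {3: 1}
See 4: counts = {3: 1, 4: 1}
See 4: counts = {3: 1, 4: 2}
See 2: counts = {3: 1, 4: 2, 2: 1}
See 3: counts = {3: 2, 4: 2, 2: 1}
See 3: counts = {3: 3, 4: 2, 2: 1}
See 1: counts = {3: 3, 4: 2, 2: 1, 1: 1}
See 5: counts = {3: 3, 4: 2, 2: 1, 1: 1, 5: 1}

{3: 3, 4: 2, 2: 1, 1: 1, 5: 1}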